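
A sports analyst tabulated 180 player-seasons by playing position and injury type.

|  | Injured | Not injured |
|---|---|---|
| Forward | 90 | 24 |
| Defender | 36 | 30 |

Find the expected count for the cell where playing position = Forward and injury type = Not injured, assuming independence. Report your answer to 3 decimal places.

34.200

Row total (Forward) = 114; column total (Not injured) = 54; grand total N = 180.
Expected count = (row total × column total) / N = 114 × 54 / 180 = 34.200.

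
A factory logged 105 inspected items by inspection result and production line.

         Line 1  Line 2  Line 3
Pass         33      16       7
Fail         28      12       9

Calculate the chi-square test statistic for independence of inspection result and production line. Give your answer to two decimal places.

Row totals: 56, 49. Column totals: 61, 28, 16. Grand total N = 105.
Expected counts (row total × column total / N):
  Pass, Line 1: 56×61/105 = 32.533
  Pass, Line 2: 56×28/105 = 14.933
  Pass, Line 3: 56×16/105 = 8.533
  Fail, Line 1: 49×61/105 = 28.467
  Fail, Line 2: 49×28/105 = 13.067
  Fail, Line 3: 49×16/105 = 7.467
Contributions (O − E)²/E:
  (33 − 32.533)²/32.533 = 0.0067
  (16 − 14.933)²/14.933 = 0.0762
  (7 − 8.533)²/8.533 = 0.2754
  (28 − 28.467)²/28.467 = 0.0077
  (12 − 13.067)²/13.067 = 0.0871
  (9 − 7.467)²/7.467 = 0.3147
χ² = 0.0067 + 0.0762 + 0.2754 + 0.0077 + 0.0871 + 0.3147 = 0.77

0.77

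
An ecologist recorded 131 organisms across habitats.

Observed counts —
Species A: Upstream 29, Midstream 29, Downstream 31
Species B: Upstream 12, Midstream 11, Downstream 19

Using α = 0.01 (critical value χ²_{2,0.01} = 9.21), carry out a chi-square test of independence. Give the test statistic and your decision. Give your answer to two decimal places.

1.34; fail to reject H₀

Row totals: 89, 42. Column totals: 41, 40, 50. Grand total N = 131.
Expected counts (row total × column total / N):
  Species A, Upstream: 89×41/131 = 27.855
  Species A, Midstream: 89×40/131 = 27.176
  Species A, Downstream: 89×50/131 = 33.969
  Species B, Upstream: 42×41/131 = 13.145
  Species B, Midstream: 42×40/131 = 12.824
  Species B, Downstream: 42×50/131 = 16.031
Contributions (O − E)²/E:
  (29 − 27.855)²/27.855 = 0.0471
  (29 − 27.176)²/27.176 = 0.1224
  (31 − 33.969)²/33.969 = 0.2595
  (12 − 13.145)²/13.145 = 0.0997
  (11 − 12.824)²/12.824 = 0.2594
  (19 − 16.031)²/16.031 = 0.5499
χ² = 0.0471 + 0.1224 + 0.2595 + 0.0997 + 0.2594 + 0.5499 = 1.34
df = (2−1)(3−1) = 2. Since 1.34 < 9.21, fail to reject the null hypothesis of independence at α = 0.01.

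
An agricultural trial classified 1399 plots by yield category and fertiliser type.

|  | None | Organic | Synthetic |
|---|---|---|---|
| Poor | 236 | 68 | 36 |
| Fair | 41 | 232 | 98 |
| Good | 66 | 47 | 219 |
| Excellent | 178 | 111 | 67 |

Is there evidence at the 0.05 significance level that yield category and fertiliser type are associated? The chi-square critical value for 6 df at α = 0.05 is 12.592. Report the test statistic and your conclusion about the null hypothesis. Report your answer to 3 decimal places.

Row totals: 340, 371, 332, 356. Column totals: 521, 458, 420. Grand total N = 1399.
Expected counts (row total × column total / N):
  Poor, None: 340×521/1399 = 126.6190
  Poor, Organic: 340×458/1399 = 111.3081
  Poor, Synthetic: 340×420/1399 = 102.0729
  Fair, None: 371×521/1399 = 138.1637
  Fair, Organic: 371×458/1399 = 121.4568
  Fair, Synthetic: 371×420/1399 = 111.3796
  Good, None: 332×521/1399 = 123.6397
  Good, Organic: 332×458/1399 = 108.6891
  Good, Synthetic: 332×420/1399 = 99.6712
  Excellent, None: 356×521/1399 = 132.5776
  Excellent, Organic: 356×458/1399 = 116.5461
  Excellent, Synthetic: 356×420/1399 = 106.8763
Contributions (O − E)²/E:
  (236 − 126.6190)²/126.6190 = 94.4898
  (68 − 111.3081)²/111.3081 = 16.8504
  (36 − 102.0729)²/102.0729 = 42.7697
  (41 − 138.1637)²/138.1637 = 68.3304
  (232 − 121.4568)²/121.4568 = 100.6103
  (98 − 111.3796)²/111.3796 = 1.6072
  (66 − 123.6397)²/123.6397 = 26.8711
  (47 − 108.6891)²/108.6891 = 35.0131
  (219 − 99.6712)²/99.6712 = 142.8634
  (178 − 132.5776)²/132.5776 = 15.5622
  (111 − 116.5461)²/116.5461 = 0.2639
  (67 − 106.8763)²/106.8763 = 14.8781
χ² = 94.4898 + 16.8504 + 42.7697 + 68.3304 + 100.6103 + 1.6072 + 26.8711 + 35.0131 + 142.8634 + 15.5622 + 0.2639 + 14.8781 = 560.110
df = (4−1)(3−1) = 6. Since 560.110 > 12.592, reject the null hypothesis of independence at α = 0.05.

560.110; reject H₀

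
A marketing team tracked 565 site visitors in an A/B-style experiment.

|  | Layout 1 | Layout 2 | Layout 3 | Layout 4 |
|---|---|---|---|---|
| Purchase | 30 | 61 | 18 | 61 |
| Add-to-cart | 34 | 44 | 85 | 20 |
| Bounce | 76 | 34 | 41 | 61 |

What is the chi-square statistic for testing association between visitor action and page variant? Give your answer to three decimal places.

105.071

Row totals: 170, 183, 212. Column totals: 140, 139, 144, 142. Grand total N = 565.
Expected counts (row total × column total / N):
  Purchase, Layout 1: 170×140/565 = 42.1239
  Purchase, Layout 2: 170×139/565 = 41.8230
  Purchase, Layout 3: 170×144/565 = 43.3274
  Purchase, Layout 4: 170×142/565 = 42.7257
  Add-to-cart, Layout 1: 183×140/565 = 45.3451
  Add-to-cart, Layout 2: 183×139/565 = 45.0212
  Add-to-cart, Layout 3: 183×144/565 = 46.6407
  Add-to-cart, Layout 4: 183×142/565 = 45.9929
  Bounce, Layout 1: 212×140/565 = 52.5310
  Bounce, Layout 2: 212×139/565 = 52.1558
  Bounce, Layout 3: 212×144/565 = 54.0319
  Bounce, Layout 4: 212×142/565 = 53.2814
Contributions (O − E)²/E:
  (30 − 42.1239)²/42.1239 = 3.4894
  (61 − 41.8230)²/41.8230 = 8.7932
  (18 − 43.3274)²/43.3274 = 14.8053
  (61 − 42.7257)²/42.7257 = 7.8161
  (34 − 45.3451)²/45.3451 = 2.8385
  (44 − 45.0212)²/45.0212 = 0.0232
  (85 − 46.6407)²/46.6407 = 31.5483
  (20 − 45.9929)²/45.9929 = 14.6899
  (76 − 52.5310)²/52.5310 = 10.4851
  (34 − 52.1558)²/52.1558 = 6.3202
  (41 − 54.0319)²/54.0319 = 3.1432
  (61 − 53.2814)²/53.2814 = 1.1182
χ² = 3.4894 + 8.7932 + 14.8053 + 7.8161 + 2.8385 + 0.0232 + 31.5483 + 14.6899 + 10.4851 + 6.3202 + 3.1432 + 1.1182 = 105.071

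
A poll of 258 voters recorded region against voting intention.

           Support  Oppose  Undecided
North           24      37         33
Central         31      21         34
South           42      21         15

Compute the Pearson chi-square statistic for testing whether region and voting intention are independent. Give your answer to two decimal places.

Row totals: 94, 86, 78. Column totals: 97, 79, 82. Grand total N = 258.
Expected counts (row total × column total / N):
  North, Support: 94×97/258 = 35.341
  North, Oppose: 94×79/258 = 28.783
  North, Undecided: 94×82/258 = 29.876
  Central, Support: 86×97/258 = 32.333
  Central, Oppose: 86×79/258 = 26.333
  Central, Undecided: 86×82/258 = 27.333
  South, Support: 78×97/258 = 29.326
  South, Oppose: 78×79/258 = 23.884
  South, Undecided: 78×82/258 = 24.791
Contributions (O − E)²/E:
  (24 − 35.341)²/35.341 = 3.6394
  (37 − 28.783)²/28.783 = 2.3458
  (33 − 29.876)²/29.876 = 0.3267
  (31 − 32.333)²/32.333 = 0.0550
  (21 − 26.333)²/26.333 = 1.0800
  (34 − 27.333)²/27.333 = 1.6262
  (42 − 29.326)²/29.326 = 5.4774
  (21 − 23.884)²/23.884 = 0.3482
  (15 − 24.791)²/24.791 = 3.8669
χ² = 3.6394 + 2.3458 + 0.3267 + 0.0550 + 1.0800 + 1.6262 + 5.4774 + 0.3482 + 3.8669 = 18.77

18.77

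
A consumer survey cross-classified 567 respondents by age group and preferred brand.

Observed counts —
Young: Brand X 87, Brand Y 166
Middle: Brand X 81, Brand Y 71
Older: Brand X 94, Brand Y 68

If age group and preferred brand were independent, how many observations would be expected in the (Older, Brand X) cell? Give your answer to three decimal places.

Row total (Older) = 162; column total (Brand X) = 262; grand total N = 567.
Expected count = (row total × column total) / N = 162 × 262 / 567 = 74.857.

74.857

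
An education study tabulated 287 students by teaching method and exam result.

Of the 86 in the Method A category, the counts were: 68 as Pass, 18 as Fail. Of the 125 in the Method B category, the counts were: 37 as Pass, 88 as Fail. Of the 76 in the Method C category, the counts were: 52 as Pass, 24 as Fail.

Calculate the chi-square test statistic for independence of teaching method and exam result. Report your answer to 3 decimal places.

58.168

Row totals: 86, 125, 76. Column totals: 157, 130. Grand total N = 287.
Expected counts (row total × column total / N):
  Method A, Pass: 86×157/287 = 47.0453
  Method A, Fail: 86×130/287 = 38.9547
  Method B, Pass: 125×157/287 = 68.3798
  Method B, Fail: 125×130/287 = 56.6202
  Method C, Pass: 76×157/287 = 41.5749
  Method C, Fail: 76×130/287 = 34.4251
Contributions (O − E)²/E:
  (68 − 47.0453)²/47.0453 = 9.3335
  (18 − 38.9547)²/38.9547 = 11.2721
  (37 − 68.3798)²/68.3798 = 14.4003
  (88 − 56.6202)²/56.6202 = 17.3912
  (52 − 41.5749)²/41.5749 = 2.6141
  (24 − 34.4251)²/34.4251 = 3.1571
χ² = 9.3335 + 11.2721 + 14.4003 + 17.3912 + 2.6141 + 3.1571 = 58.168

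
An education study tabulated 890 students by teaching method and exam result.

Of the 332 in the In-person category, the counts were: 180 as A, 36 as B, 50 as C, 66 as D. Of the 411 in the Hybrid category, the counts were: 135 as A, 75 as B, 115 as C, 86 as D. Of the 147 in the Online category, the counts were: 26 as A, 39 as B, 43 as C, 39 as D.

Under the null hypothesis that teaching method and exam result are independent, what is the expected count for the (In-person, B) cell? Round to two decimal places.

Row total (In-person) = 332; column total (B) = 150; grand total N = 890.
Expected count = (row total × column total) / N = 332 × 150 / 890 = 55.96.

55.96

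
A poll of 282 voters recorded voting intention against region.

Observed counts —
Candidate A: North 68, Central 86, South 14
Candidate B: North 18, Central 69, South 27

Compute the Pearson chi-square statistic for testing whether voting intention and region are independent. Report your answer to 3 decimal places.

25.657

Row totals: 168, 114. Column totals: 86, 155, 41. Grand total N = 282.
Expected counts (row total × column total / N):
  Candidate A, North: 168×86/282 = 51.2340
  Candidate A, Central: 168×155/282 = 92.3404
  Candidate A, South: 168×41/282 = 24.4255
  Candidate B, North: 114×86/282 = 34.7660
  Candidate B, Central: 114×155/282 = 62.6596
  Candidate B, South: 114×41/282 = 16.5745
Contributions (O − E)²/E:
  (68 − 51.2340)²/51.2340 = 5.4866
  (86 − 92.3404)²/92.3404 = 0.4354
  (14 − 24.4255)²/24.4255 = 4.4499
  (18 − 34.7660)²/34.7660 = 8.0855
  (69 − 62.6596)²/62.6596 = 0.6416
  (27 − 16.5745)²/16.5745 = 6.5577
χ² = 5.4866 + 0.4354 + 4.4499 + 8.0855 + 0.6416 + 6.5577 = 25.657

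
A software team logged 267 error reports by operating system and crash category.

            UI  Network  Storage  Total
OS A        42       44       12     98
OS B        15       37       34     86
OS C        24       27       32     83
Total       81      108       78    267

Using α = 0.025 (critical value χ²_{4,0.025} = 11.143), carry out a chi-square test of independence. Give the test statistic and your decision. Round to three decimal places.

Grand total N = 267.
Expected counts (row total × column total / N):
  OS A, UI: 98×81/267 = 29.7303
  OS A, Network: 98×108/267 = 39.6404
  OS A, Storage: 98×78/267 = 28.6292
  OS B, UI: 86×81/267 = 26.0899
  OS B, Network: 86×108/267 = 34.7865
  OS B, Storage: 86×78/267 = 25.1236
  OS C, UI: 83×81/267 = 25.1798
  OS C, Network: 83×108/267 = 33.5730
  OS C, Storage: 83×78/267 = 24.2472
Contributions (O − E)²/E:
  (42 − 29.7303)²/29.7303 = 5.0637
  (44 − 39.6404)²/39.6404 = 0.4795
  (12 − 28.6292)²/28.6292 = 9.6590
  (15 − 26.0899)²/26.0899 = 4.7139
  (37 − 34.7865)²/34.7865 = 0.1408
  (34 − 25.1236)²/25.1236 = 3.1361
  (24 − 25.1798)²/25.1798 = 0.0553
  (27 − 33.5730)²/33.5730 = 1.2869
  (32 − 24.2472)²/24.2472 = 2.4789
χ² = 5.0637 + 0.4795 + 9.6590 + 4.7139 + 0.1408 + 3.1361 + 0.0553 + 1.2869 + 2.4789 = 27.014
df = (3−1)(3−1) = 4. Since 27.014 > 11.143, reject the null hypothesis of independence at α = 0.025.

27.014; reject H₀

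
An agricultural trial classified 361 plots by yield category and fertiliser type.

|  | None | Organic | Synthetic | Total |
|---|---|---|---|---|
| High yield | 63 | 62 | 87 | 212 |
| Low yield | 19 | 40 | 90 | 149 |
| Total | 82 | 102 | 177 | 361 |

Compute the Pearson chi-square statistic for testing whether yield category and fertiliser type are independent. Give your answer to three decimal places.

Grand total N = 361.
Expected counts (row total × column total / N):
  High yield, None: 212×82/361 = 48.1551
  High yield, Organic: 212×102/361 = 59.9003
  High yield, Synthetic: 212×177/361 = 103.9446
  Low yield, None: 149×82/361 = 33.8449
  Low yield, Organic: 149×102/361 = 42.0997
  Low yield, Synthetic: 149×177/361 = 73.0554
Contributions (O − E)²/E:
  (63 − 48.1551)²/48.1551 = 4.5763
  (62 − 59.9003)²/59.9003 = 0.0736
  (87 − 103.9446)²/103.9446 = 2.7622
  (19 − 33.8449)²/33.8449 = 6.5112
  (40 − 42.0997)²/42.0997 = 0.1047
  (90 − 73.0554)²/73.0554 = 3.9302
χ² = 4.5763 + 0.0736 + 2.7622 + 6.5112 + 0.1047 + 3.9302 = 17.958

17.958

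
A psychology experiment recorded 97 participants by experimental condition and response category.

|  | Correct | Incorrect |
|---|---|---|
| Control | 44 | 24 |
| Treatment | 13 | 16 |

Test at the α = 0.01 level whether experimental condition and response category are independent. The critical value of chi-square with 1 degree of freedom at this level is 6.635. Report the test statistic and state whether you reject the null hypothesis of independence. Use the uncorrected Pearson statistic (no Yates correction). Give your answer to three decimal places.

3.315; fail to reject H₀

Row totals: 68, 29. Column totals: 57, 40. Grand total N = 97.
Expected counts (row total × column total / N):
  Control, Correct: 68×57/97 = 39.9588
  Control, Incorrect: 68×40/97 = 28.0412
  Treatment, Correct: 29×57/97 = 17.0412
  Treatment, Incorrect: 29×40/97 = 11.9588
Contributions (O − E)²/E:
  (44 − 39.9588)²/39.9588 = 0.4087
  (24 − 28.0412)²/28.0412 = 0.5824
  (13 − 17.0412)²/17.0412 = 0.9583
  (16 − 11.9588)²/11.9588 = 1.3656
χ² = 0.4087 + 0.5824 + 0.9583 + 1.3656 = 3.315
df = (2−1)(2−1) = 1. Since 3.315 < 6.635, fail to reject the null hypothesis of independence at α = 0.01.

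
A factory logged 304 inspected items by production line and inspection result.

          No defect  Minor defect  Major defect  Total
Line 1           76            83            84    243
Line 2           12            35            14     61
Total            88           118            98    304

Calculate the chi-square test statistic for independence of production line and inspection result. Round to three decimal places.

11.083

Grand total N = 304.
Expected counts (row total × column total / N):
  Line 1, No defect: 243×88/304 = 70.3421
  Line 1, Minor defect: 243×118/304 = 94.3224
  Line 1, Major defect: 243×98/304 = 78.3355
  Line 2, No defect: 61×88/304 = 17.6579
  Line 2, Minor defect: 61×118/304 = 23.6776
  Line 2, Major defect: 61×98/304 = 19.6645
Contributions (O − E)²/E:
  (76 − 70.3421)²/70.3421 = 0.4551
  (83 − 94.3224)²/94.3224 = 1.3591
  (84 − 78.3355)²/78.3355 = 0.4096
  (12 − 17.6579)²/17.6579 = 1.8129
  (35 − 23.6776)²/23.6776 = 5.4143
  (14 − 19.6645)²/19.6645 = 1.6317
χ² = 0.4551 + 1.3591 + 0.4096 + 1.8129 + 5.4143 + 1.6317 = 11.083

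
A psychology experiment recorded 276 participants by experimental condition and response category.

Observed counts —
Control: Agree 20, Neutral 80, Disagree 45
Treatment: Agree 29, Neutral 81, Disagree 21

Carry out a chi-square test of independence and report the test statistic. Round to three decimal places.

Row totals: 145, 131. Column totals: 49, 161, 66. Grand total N = 276.
Expected counts (row total × column total / N):
  Control, Agree: 145×49/276 = 25.7428
  Control, Neutral: 145×161/276 = 84.5833
  Control, Disagree: 145×66/276 = 34.6739
  Treatment, Agree: 131×49/276 = 23.2572
  Treatment, Neutral: 131×161/276 = 76.4167
  Treatment, Disagree: 131×66/276 = 31.3261
Contributions (O − E)²/E:
  (20 − 25.7428)²/25.7428 = 1.2811
  (80 − 84.5833)²/84.5833 = 0.2484
  (45 − 34.6739)²/34.6739 = 3.0752
  (29 − 23.2572)²/23.2572 = 1.4180
  (81 − 76.4167)²/76.4167 = 0.2749
  (21 − 31.3261)²/31.3261 = 3.4038
χ² = 1.2811 + 0.2484 + 3.0752 + 1.4180 + 0.2749 + 3.4038 = 9.701

9.701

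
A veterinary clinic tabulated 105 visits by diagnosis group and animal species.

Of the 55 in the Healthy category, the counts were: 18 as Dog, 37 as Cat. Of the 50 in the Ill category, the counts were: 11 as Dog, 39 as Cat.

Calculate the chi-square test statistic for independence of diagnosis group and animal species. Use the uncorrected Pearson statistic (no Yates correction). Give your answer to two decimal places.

Row totals: 55, 50. Column totals: 29, 76. Grand total N = 105.
Expected counts (row total × column total / N):
  Healthy, Dog: 55×29/105 = 15.190
  Healthy, Cat: 55×76/105 = 39.810
  Ill, Dog: 50×29/105 = 13.810
  Ill, Cat: 50×76/105 = 36.190
Contributions (O − E)²/E:
  (18 − 15.190)²/15.190 = 0.5198
  (37 − 39.810)²/39.810 = 0.1983
  (11 − 13.810)²/13.810 = 0.5718
  (39 − 36.190)²/36.190 = 0.2182
χ² = 0.5198 + 0.1983 + 0.5718 + 0.2182 = 1.51

1.51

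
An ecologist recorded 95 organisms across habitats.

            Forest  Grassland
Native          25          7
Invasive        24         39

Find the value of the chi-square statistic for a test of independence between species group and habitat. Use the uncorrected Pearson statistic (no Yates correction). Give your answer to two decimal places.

13.62

Row totals: 32, 63. Column totals: 49, 46. Grand total N = 95.
Expected counts (row total × column total / N):
  Native, Forest: 32×49/95 = 16.505
  Native, Grassland: 32×46/95 = 15.495
  Invasive, Forest: 63×49/95 = 32.495
  Invasive, Grassland: 63×46/95 = 30.505
Contributions (O − E)²/E:
  (25 − 16.505)²/16.505 = 4.3723
  (7 − 15.495)²/15.495 = 4.6573
  (24 − 32.495)²/32.495 = 2.2208
  (39 − 30.505)²/30.505 = 2.3657
χ² = 4.3723 + 4.6573 + 2.2208 + 2.3657 = 13.62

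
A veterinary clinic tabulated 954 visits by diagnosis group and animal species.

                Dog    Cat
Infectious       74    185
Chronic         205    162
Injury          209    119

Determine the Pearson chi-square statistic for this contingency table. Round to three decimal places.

Row totals: 259, 367, 328. Column totals: 488, 466. Grand total N = 954.
Expected counts (row total × column total / N):
  Infectious, Dog: 259×488/954 = 132.4864
  Infectious, Cat: 259×466/954 = 126.5136
  Chronic, Dog: 367×488/954 = 187.7317
  Chronic, Cat: 367×466/954 = 179.2683
  Injury, Dog: 328×488/954 = 167.7820
  Injury, Cat: 328×466/954 = 160.2180
Contributions (O − E)²/E:
  (74 − 132.4864)²/132.4864 = 25.8189
  (185 − 126.5136)²/126.5136 = 27.0379
  (205 − 187.7317)²/187.7317 = 1.5884
  (162 − 179.2683)²/179.2683 = 1.6634
  (209 − 167.7820)²/167.7820 = 10.1258
  (119 − 160.2180)²/160.2180 = 10.6038
χ² = 25.8189 + 27.0379 + 1.5884 + 1.6634 + 10.1258 + 10.6038 = 76.838

76.838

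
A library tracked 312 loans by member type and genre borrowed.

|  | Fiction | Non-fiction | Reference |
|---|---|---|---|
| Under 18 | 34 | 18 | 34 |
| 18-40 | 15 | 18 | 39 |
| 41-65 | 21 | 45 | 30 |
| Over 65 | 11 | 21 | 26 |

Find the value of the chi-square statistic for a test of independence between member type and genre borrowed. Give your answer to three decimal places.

Row totals: 86, 72, 96, 58. Column totals: 81, 102, 129. Grand total N = 312.
Expected counts (row total × column total / N):
  Under 18, Fiction: 86×81/312 = 22.3269
  Under 18, Non-fiction: 86×102/312 = 28.1154
  Under 18, Reference: 86×129/312 = 35.5577
  18-40, Fiction: 72×81/312 = 18.6923
  18-40, Non-fiction: 72×102/312 = 23.5385
  18-40, Reference: 72×129/312 = 29.7692
  41-65, Fiction: 96×81/312 = 24.9231
  41-65, Non-fiction: 96×102/312 = 31.3846
  41-65, Reference: 96×129/312 = 39.6923
  Over 65, Fiction: 58×81/312 = 15.0577
  Over 65, Non-fiction: 58×102/312 = 18.9615
  Over 65, Reference: 58×129/312 = 23.9808
Contributions (O − E)²/E:
  (34 − 22.3269)²/22.3269 = 6.1030
  (18 − 28.1154)²/28.1154 = 3.6393
  (34 − 35.5577)²/35.5577 = 0.0682
  (15 − 18.6923)²/18.6923 = 0.7293
  (18 − 23.5385)²/23.5385 = 1.3032
  (39 − 29.7692)²/29.7692 = 2.8623
  (21 − 24.9231)²/24.9231 = 0.6175
  (45 − 31.3846)²/31.3846 = 5.9067
  (30 − 39.6923)²/39.6923 = 2.3667
  (11 − 15.0577)²/15.0577 = 1.0935
  (21 − 18.9615)²/18.9615 = 0.2192
  (26 − 23.9808)²/23.9808 = 0.1700
χ² = 6.1030 + 3.6393 + 0.0682 + 0.7293 + 1.3032 + 2.8623 + 0.6175 + 5.9067 + 2.3667 + 1.0935 + 0.2192 + 0.1700 = 25.079

25.079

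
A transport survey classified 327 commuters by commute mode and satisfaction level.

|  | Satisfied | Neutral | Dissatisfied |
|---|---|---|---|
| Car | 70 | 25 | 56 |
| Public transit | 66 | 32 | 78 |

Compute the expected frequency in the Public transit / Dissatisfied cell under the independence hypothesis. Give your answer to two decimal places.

72.12

Row total (Public transit) = 176; column total (Dissatisfied) = 134; grand total N = 327.
Expected count = (row total × column total) / N = 176 × 134 / 327 = 72.12.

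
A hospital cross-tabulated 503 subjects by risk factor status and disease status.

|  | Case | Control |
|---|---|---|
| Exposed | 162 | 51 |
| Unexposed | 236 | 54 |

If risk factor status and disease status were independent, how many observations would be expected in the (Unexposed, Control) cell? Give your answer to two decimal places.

Row total (Unexposed) = 290; column total (Control) = 105; grand total N = 503.
Expected count = (row total × column total) / N = 290 × 105 / 503 = 60.54.

60.54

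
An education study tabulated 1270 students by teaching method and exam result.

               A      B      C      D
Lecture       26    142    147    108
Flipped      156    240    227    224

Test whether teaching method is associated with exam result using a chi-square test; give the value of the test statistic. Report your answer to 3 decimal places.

38.361

Row totals: 423, 847. Column totals: 182, 382, 374, 332. Grand total N = 1270.
Expected counts (row total × column total / N):
  Lecture, A: 423×182/1270 = 60.6189
  Lecture, B: 423×382/1270 = 127.2331
  Lecture, C: 423×374/1270 = 124.5685
  Lecture, D: 423×332/1270 = 110.5795
  Flipped, A: 847×182/1270 = 121.3811
  Flipped, B: 847×382/1270 = 254.7669
  Flipped, C: 847×374/1270 = 249.4315
  Flipped, D: 847×332/1270 = 221.4205
Contributions (O − E)²/E:
  (26 − 60.6189)²/60.6189 = 19.7705
  (142 − 127.2331)²/127.2331 = 1.7139
  (147 − 124.5685)²/124.5685 = 4.0393
  (108 − 110.5795)²/110.5795 = 0.0602
  (156 − 121.3811)²/121.3811 = 9.8736
  (240 − 254.7669)²/254.7669 = 0.8559
  (227 − 249.4315)²/249.4315 = 2.0173
  (224 − 221.4205)²/221.4205 = 0.0301
χ² = 19.7705 + 1.7139 + 4.0393 + 0.0602 + 9.8736 + 0.8559 + 2.0173 + 0.0301 = 38.361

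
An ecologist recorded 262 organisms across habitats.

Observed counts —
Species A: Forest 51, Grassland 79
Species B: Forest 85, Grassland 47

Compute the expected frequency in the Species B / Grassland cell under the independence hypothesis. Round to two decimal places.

Row total (Species B) = 132; column total (Grassland) = 126; grand total N = 262.
Expected count = (row total × column total) / N = 132 × 126 / 262 = 63.48.

63.48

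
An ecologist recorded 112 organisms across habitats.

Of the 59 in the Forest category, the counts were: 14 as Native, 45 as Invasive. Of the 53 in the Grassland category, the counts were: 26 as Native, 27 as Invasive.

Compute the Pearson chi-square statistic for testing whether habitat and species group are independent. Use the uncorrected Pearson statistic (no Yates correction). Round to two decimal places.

Row totals: 59, 53. Column totals: 40, 72. Grand total N = 112.
Expected counts (row total × column total / N):
  Forest, Native: 59×40/112 = 21.071
  Forest, Invasive: 59×72/112 = 37.929
  Grassland, Native: 53×40/112 = 18.929
  Grassland, Invasive: 53×72/112 = 34.071
Contributions (O − E)²/E:
  (14 − 21.071)²/21.071 = 2.3729
  (45 − 37.929)²/37.929 = 1.3182
  (26 − 18.929)²/18.929 = 2.6414
  (27 − 34.071)²/34.071 = 1.4675
χ² = 2.3729 + 1.3182 + 2.6414 + 1.4675 = 7.80

7.80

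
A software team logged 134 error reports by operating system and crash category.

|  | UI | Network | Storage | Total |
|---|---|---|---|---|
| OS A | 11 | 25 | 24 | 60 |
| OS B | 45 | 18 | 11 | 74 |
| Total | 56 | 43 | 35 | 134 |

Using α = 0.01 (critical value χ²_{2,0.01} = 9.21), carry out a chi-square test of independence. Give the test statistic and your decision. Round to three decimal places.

25.426; reject H₀

Grand total N = 134.
Expected counts (row total × column total / N):
  OS A, UI: 60×56/134 = 25.0746
  OS A, Network: 60×43/134 = 19.2537
  OS A, Storage: 60×35/134 = 15.6716
  OS B, UI: 74×56/134 = 30.9254
  OS B, Network: 74×43/134 = 23.7463
  OS B, Storage: 74×35/134 = 19.3284
Contributions (O − E)²/E:
  (11 − 25.0746)²/25.0746 = 7.9002
  (25 − 19.2537)²/19.2537 = 1.7150
  (24 − 15.6716)²/15.6716 = 4.4260
  (45 − 30.9254)²/30.9254 = 6.4056
  (18 − 23.7463)²/23.7463 = 1.3905
  (11 − 19.3284)²/19.3284 = 3.5886
χ² = 7.9002 + 1.7150 + 4.4260 + 6.4056 + 1.3905 + 3.5886 = 25.426
df = (2−1)(3−1) = 2. Since 25.426 > 9.21, reject the null hypothesis of independence at α = 0.01.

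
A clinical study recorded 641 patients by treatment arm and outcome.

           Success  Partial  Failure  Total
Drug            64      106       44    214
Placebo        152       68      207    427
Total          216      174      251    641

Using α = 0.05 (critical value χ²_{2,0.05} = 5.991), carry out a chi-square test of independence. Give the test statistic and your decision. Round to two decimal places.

Grand total N = 641.
Expected counts (row total × column total / N):
  Drug, Success: 214×216/641 = 72.112
  Drug, Partial: 214×174/641 = 58.090
  Drug, Failure: 214×251/641 = 83.797
  Placebo, Success: 427×216/641 = 143.888
  Placebo, Partial: 427×174/641 = 115.910
  Placebo, Failure: 427×251/641 = 167.203
Contributions (O − E)²/E:
  (64 − 72.112)²/72.112 = 0.9125
  (106 − 58.090)²/58.090 = 39.5140
  (44 − 83.797)²/83.797 = 18.9005
  (152 − 143.888)²/143.888 = 0.4573
  (68 − 115.910)²/115.910 = 19.8030
  (207 − 167.203)²/167.203 = 9.4723
χ² = 0.9125 + 39.5140 + 18.9005 + 0.4573 + 19.8030 + 9.4723 = 89.06
df = (2−1)(3−1) = 2. Since 89.06 > 5.991, reject the null hypothesis of independence at α = 0.05.

89.06; reject H₀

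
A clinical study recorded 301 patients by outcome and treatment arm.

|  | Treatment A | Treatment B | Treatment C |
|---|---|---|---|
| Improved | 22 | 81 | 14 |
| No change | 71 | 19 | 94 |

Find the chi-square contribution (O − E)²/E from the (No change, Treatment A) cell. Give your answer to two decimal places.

Row total (No change) = 184; column total (Treatment A) = 93; N = 301.
Expected count E = 184 × 93 / 301 = 56.8505.
Contribution = (O − E)²/E = (71 − 56.8505)² / 56.8505 = 3.52.

3.52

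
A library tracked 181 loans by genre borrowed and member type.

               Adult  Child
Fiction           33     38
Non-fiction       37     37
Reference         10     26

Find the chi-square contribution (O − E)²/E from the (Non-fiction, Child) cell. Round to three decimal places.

Row total (Non-fiction) = 74; column total (Child) = 101; N = 181.
Expected count E = 74 × 101 / 181 = 41.2928.
Contribution = (O − E)²/E = (37 − 41.2928)² / 41.2928 = 0.446.

0.446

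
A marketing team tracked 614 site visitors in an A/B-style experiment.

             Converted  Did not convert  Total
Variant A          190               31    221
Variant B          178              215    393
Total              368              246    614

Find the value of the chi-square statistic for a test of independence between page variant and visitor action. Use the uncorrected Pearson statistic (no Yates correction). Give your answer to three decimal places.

97.485

Grand total N = 614.
Expected counts (row total × column total / N):
  Variant A, Converted: 221×368/614 = 132.4560
  Variant A, Did not convert: 221×246/614 = 88.5440
  Variant B, Converted: 393×368/614 = 235.5440
  Variant B, Did not convert: 393×246/614 = 157.4560
Contributions (O − E)²/E:
  (190 − 132.4560)²/132.4560 = 24.9993
  (31 − 88.5440)²/88.5440 = 37.3974
  (178 − 235.5440)²/235.5440 = 14.0581
  (215 − 157.4560)²/157.4560 = 21.0301
χ² = 24.9993 + 37.3974 + 14.0581 + 21.0301 = 97.485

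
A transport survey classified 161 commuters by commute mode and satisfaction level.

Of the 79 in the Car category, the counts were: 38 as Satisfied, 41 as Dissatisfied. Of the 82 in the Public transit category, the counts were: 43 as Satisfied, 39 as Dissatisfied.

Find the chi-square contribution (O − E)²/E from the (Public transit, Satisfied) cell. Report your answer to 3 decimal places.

0.074

Row total (Public transit) = 82; column total (Satisfied) = 81; N = 161.
Expected count E = 82 × 81 / 161 = 41.2547.
Contribution = (O − E)²/E = (43 − 41.2547)² / 41.2547 = 0.074.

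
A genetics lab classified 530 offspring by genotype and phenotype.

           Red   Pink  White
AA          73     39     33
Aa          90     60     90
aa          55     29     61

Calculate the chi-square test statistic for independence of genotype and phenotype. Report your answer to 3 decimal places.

14.447

Row totals: 145, 240, 145. Column totals: 218, 128, 184. Grand total N = 530.
Expected counts (row total × column total / N):
  AA, Red: 145×218/530 = 59.64151
  AA, Pink: 145×128/530 = 35.01887
  AA, White: 145×184/530 = 50.33962
  Aa, Red: 240×218/530 = 98.71698
  Aa, Pink: 240×128/530 = 57.96226
  Aa, White: 240×184/530 = 83.32075
  aa, Red: 145×218/530 = 59.64151
  aa, Pink: 145×128/530 = 35.01887
  aa, White: 145×184/530 = 50.33962
Contributions (O − E)²/E:
  (73 − 59.64151)²/59.64151 = 2.9920
  (39 − 35.01887)²/35.01887 = 0.4526
  (33 − 50.33962)²/50.33962 = 5.9727
  (90 − 98.71698)²/98.71698 = 0.7697
  (60 − 57.96226)²/57.96226 = 0.0716
  (90 − 83.32075)²/83.32075 = 0.5354
  (55 − 59.64151)²/59.64151 = 0.3612
  (29 − 35.01887)²/35.01887 = 1.0345
  (61 − 50.33962)²/50.33962 = 2.2575
χ² = 2.9920 + 0.4526 + 5.9727 + 0.7697 + 0.0716 + 0.5354 + 0.3612 + 1.0345 + 2.2575 = 14.447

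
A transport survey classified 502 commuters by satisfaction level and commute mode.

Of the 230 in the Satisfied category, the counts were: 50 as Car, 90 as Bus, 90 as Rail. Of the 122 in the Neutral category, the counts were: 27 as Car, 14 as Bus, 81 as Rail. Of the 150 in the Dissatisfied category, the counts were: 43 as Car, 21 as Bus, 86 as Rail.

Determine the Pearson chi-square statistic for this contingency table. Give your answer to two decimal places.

Row totals: 230, 122, 150. Column totals: 120, 125, 257. Grand total N = 502.
Expected counts (row total × column total / N):
  Satisfied, Car: 230×120/502 = 54.980
  Satisfied, Bus: 230×125/502 = 57.271
  Satisfied, Rail: 230×257/502 = 117.749
  Neutral, Car: 122×120/502 = 29.163
  Neutral, Bus: 122×125/502 = 30.378
  Neutral, Rail: 122×257/502 = 62.458
  Dissatisfied, Car: 150×120/502 = 35.857
  Dissatisfied, Bus: 150×125/502 = 37.351
  Dissatisfied, Rail: 150×257/502 = 76.793
Contributions (O − E)²/E:
  (50 − 54.980)²/54.980 = 0.4511
  (90 − 57.271)²/57.271 = 18.7038
  (90 − 117.749)²/117.749 = 6.5394
  (27 − 29.163)²/29.163 = 0.1604
  (14 − 30.378)²/30.378 = 8.8300
  (81 − 62.458)²/62.458 = 5.5046
  (43 − 35.857)²/35.857 = 1.4229
  (21 − 37.351)²/37.351 = 7.1579
  (86 − 76.793)²/76.793 = 1.1039
χ² = 0.4511 + 18.7038 + 6.5394 + 0.1604 + 8.8300 + 5.5046 + 1.4229 + 7.1579 + 1.1039 = 49.87

49.87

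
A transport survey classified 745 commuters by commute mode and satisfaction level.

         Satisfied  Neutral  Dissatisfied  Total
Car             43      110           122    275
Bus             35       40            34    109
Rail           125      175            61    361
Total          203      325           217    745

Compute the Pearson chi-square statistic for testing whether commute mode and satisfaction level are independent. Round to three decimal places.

66.355

Grand total N = 745.
Expected counts (row total × column total / N):
  Car, Satisfied: 275×203/745 = 74.9329
  Car, Neutral: 275×325/745 = 119.9664
  Car, Dissatisfied: 275×217/745 = 80.1007
  Bus, Satisfied: 109×203/745 = 29.7007
  Bus, Neutral: 109×325/745 = 47.5503
  Bus, Dissatisfied: 109×217/745 = 31.7490
  Rail, Satisfied: 361×203/745 = 98.3664
  Rail, Neutral: 361×325/745 = 157.4832
  Rail, Dissatisfied: 361×217/745 = 105.1503
Contributions (O − E)²/E:
  (43 − 74.9329)²/74.9329 = 13.6083
  (110 − 119.9664)²/119.9664 = 0.8280
  (122 − 80.1007)²/80.1007 = 21.9168
  (35 − 29.7007)²/29.7007 = 0.9455
  (40 − 47.5503)²/47.5503 = 1.1989
  (34 − 31.7490)²/31.7490 = 0.1596
  (125 − 98.3664)²/98.3664 = 7.2113
  (175 − 157.4832)²/157.4832 = 1.9484
  (61 − 105.1503)²/105.1503 = 18.5377
χ² = 13.6083 + 0.8280 + 21.9168 + 0.9455 + 1.1989 + 0.1596 + 7.2113 + 1.9484 + 18.5377 = 66.355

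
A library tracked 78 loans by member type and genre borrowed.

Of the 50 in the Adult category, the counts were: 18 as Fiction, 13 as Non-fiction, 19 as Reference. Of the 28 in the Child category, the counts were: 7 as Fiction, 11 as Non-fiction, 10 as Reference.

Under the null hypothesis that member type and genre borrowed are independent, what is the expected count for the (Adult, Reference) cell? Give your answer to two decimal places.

18.59

Row total (Adult) = 50; column total (Reference) = 29; grand total N = 78.
Expected count = (row total × column total) / N = 50 × 29 / 78 = 18.59.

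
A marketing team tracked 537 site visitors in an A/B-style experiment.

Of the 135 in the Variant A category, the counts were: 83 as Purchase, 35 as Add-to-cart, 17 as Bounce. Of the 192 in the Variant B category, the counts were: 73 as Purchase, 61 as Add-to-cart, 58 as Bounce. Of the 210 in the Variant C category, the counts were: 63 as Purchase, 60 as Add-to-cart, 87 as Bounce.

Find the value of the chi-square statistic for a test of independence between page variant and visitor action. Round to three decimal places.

44.138

Row totals: 135, 192, 210. Column totals: 219, 156, 162. Grand total N = 537.
Expected counts (row total × column total / N):
  Variant A, Purchase: 135×219/537 = 55.0559
  Variant A, Add-to-cart: 135×156/537 = 39.2179
  Variant A, Bounce: 135×162/537 = 40.7263
  Variant B, Purchase: 192×219/537 = 78.3017
  Variant B, Add-to-cart: 192×156/537 = 55.7765
  Variant B, Bounce: 192×162/537 = 57.9218
  Variant C, Purchase: 210×219/537 = 85.6425
  Variant C, Add-to-cart: 210×156/537 = 61.0056
  Variant C, Bounce: 210×162/537 = 63.3520
Contributions (O − E)²/E:
  (83 − 55.0559)²/55.0559 = 14.1833
  (35 − 39.2179)²/39.2179 = 0.4536
  (17 − 40.7263)²/40.7263 = 13.8225
  (73 − 78.3017)²/78.3017 = 0.3590
  (61 − 55.7765)²/55.7765 = 0.4892
  (58 − 57.9218)²/57.9218 = 0.0001
  (63 − 85.6425)²/85.6425 = 5.9863
  (60 − 61.0056)²/61.0056 = 0.0166
  (87 − 63.3520)²/63.3520 = 8.8273
χ² = 14.1833 + 0.4536 + 13.8225 + 0.3590 + 0.4892 + 0.0001 + 5.9863 + 0.0166 + 8.8273 = 44.138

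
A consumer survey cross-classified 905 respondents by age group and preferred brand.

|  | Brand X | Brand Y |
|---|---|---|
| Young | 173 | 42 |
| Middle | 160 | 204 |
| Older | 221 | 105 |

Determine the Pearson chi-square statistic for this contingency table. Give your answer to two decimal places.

Row totals: 215, 364, 326. Column totals: 554, 351. Grand total N = 905.
Expected counts (row total × column total / N):
  Young, Brand X: 215×554/905 = 131.613
  Young, Brand Y: 215×351/905 = 83.387
  Middle, Brand X: 364×554/905 = 222.824
  Middle, Brand Y: 364×351/905 = 141.176
  Older, Brand X: 326×554/905 = 199.562
  Older, Brand Y: 326×351/905 = 126.438
Contributions (O − E)²/E:
  (173 − 131.613)²/131.613 = 13.0145
  (42 − 83.387)²/83.387 = 20.5414
  (160 − 222.824)²/222.824 = 17.7129
  (204 − 141.176)²/141.176 = 27.9570
  (221 − 199.562)²/199.562 = 2.3030
  (105 − 126.438)²/126.438 = 3.6349
χ² = 13.0145 + 20.5414 + 17.7129 + 27.9570 + 2.3030 + 3.6349 = 85.16

85.16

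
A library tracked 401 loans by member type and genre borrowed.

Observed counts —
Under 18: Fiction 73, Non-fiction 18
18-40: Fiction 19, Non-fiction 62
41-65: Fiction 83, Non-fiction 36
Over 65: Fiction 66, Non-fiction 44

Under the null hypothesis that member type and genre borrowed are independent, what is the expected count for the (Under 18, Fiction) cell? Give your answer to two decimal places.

Row total (Under 18) = 91; column total (Fiction) = 241; grand total N = 401.
Expected count = (row total × column total) / N = 91 × 241 / 401 = 54.69.

54.69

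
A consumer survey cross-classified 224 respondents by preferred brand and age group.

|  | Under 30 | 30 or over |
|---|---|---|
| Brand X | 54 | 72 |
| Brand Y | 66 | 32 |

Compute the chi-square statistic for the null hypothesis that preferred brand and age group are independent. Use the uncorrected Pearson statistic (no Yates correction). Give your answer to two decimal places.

13.29

Row totals: 126, 98. Column totals: 120, 104. Grand total N = 224.
Expected counts (row total × column total / N):
  Brand X, Under 30: 126×120/224 = 67.500
  Brand X, 30 or over: 126×104/224 = 58.500
  Brand Y, Under 30: 98×120/224 = 52.500
  Brand Y, 30 or over: 98×104/224 = 45.500
Contributions (O − E)²/E:
  (54 − 67.500)²/67.500 = 2.7000
  (72 − 58.500)²/58.500 = 3.1154
  (66 − 52.500)²/52.500 = 3.4714
  (32 − 45.500)²/45.500 = 4.0055
χ² = 2.7000 + 3.1154 + 3.4714 + 4.0055 = 13.29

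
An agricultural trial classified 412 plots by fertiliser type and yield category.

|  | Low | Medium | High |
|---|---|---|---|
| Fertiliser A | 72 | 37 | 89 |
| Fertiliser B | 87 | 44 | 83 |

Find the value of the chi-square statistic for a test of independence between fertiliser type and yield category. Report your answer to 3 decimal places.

Row totals: 198, 214. Column totals: 159, 81, 172. Grand total N = 412.
Expected counts (row total × column total / N):
  Fertiliser A, Low: 198×159/412 = 76.4126
  Fertiliser A, Medium: 198×81/412 = 38.9272
  Fertiliser A, High: 198×172/412 = 82.6602
  Fertiliser B, Low: 214×159/412 = 82.5874
  Fertiliser B, Medium: 214×81/412 = 42.0728
  Fertiliser B, High: 214×172/412 = 89.3398
Contributions (O − E)²/E:
  (72 − 76.4126)²/76.4126 = 0.2548
  (37 − 38.9272)²/38.9272 = 0.0954
  (89 − 82.6602)²/82.6602 = 0.4862
  (87 − 82.5874)²/82.5874 = 0.2358
  (44 − 42.0728)²/42.0728 = 0.0883
  (83 − 89.3398)²/89.3398 = 0.4499
χ² = 0.2548 + 0.0954 + 0.4862 + 0.2358 + 0.0883 + 0.4499 = 1.610

1.610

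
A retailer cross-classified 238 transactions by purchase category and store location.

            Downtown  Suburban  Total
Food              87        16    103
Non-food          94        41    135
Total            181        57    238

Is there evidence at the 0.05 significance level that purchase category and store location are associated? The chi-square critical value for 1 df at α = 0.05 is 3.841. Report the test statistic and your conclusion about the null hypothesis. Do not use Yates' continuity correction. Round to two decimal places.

7.06; reject H₀

Grand total N = 238.
Expected counts (row total × column total / N):
  Food, Downtown: 103×181/238 = 78.332
  Food, Suburban: 103×57/238 = 24.668
  Non-food, Downtown: 135×181/238 = 102.668
  Non-food, Suburban: 135×57/238 = 32.332
Contributions (O − E)²/E:
  (87 − 78.332)²/78.332 = 0.9592
  (16 − 24.668)²/24.668 = 3.0458
  (94 − 102.668)²/102.668 = 0.7318
  (41 − 32.332)²/32.332 = 2.3238
χ² = 0.9592 + 3.0458 + 0.7318 + 2.3238 = 7.06
df = (2−1)(2−1) = 1. Since 7.06 > 3.841, reject the null hypothesis of independence at α = 0.05.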